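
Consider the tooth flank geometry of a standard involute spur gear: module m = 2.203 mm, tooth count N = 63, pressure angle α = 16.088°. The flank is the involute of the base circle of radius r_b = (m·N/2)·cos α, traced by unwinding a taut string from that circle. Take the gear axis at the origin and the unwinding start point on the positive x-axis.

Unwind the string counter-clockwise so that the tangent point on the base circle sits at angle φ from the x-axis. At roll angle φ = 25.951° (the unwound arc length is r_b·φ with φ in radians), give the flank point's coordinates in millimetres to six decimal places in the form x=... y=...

x=73.169274 y=2.023077

pitch radius r_p = m·N/2 = 2.203·63/2 = 69.394500
base radius r_b = r_p·cos α = 69.394500·cos 16.088° = 66.676818
roll angle φ = 25.951° = 0.45293039 rad
x = r_b·(cos φ + φ·sin φ) = 66.676818·(0.89916862 + 0.45293039·0.43760233) = 73.169274
y = r_b·(sin φ − φ·cos φ) = 66.676818·(0.43760233 − 0.45293039·0.89916862) = 2.023077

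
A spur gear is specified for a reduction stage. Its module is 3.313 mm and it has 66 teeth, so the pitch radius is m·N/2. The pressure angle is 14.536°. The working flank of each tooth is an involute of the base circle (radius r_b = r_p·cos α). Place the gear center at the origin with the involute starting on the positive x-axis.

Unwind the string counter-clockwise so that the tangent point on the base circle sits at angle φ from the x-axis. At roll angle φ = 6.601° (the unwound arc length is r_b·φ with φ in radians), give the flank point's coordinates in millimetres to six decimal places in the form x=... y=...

pitch radius r_p = m·N/2 = 3.313·66/2 = 109.329000
base radius r_b = r_p·cos α = 109.329000·cos 14.536° = 105.829393
roll angle φ = 6.601° = 0.11520918 rad
x = r_b·(cos φ + φ·sin φ) = 105.829393·(0.99337076 + 0.11520918·0.11495449) = 106.529409
y = r_b·(sin φ − φ·cos φ) = 105.829393·(0.11495449 − 0.11520918·0.99337076) = 0.053873

x=106.529409 y=0.053873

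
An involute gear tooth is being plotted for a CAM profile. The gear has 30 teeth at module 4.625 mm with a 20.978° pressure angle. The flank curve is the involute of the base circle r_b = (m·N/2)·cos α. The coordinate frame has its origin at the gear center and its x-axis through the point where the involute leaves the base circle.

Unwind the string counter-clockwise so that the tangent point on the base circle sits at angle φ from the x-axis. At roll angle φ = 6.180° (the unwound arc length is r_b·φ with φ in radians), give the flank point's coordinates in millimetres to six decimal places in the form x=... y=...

pitch radius r_p = m·N/2 = 4.625·30/2 = 69.375000
base radius r_b = r_p·cos α = 69.375000·cos 20.978° = 64.776684
roll angle φ = 6.180° = 0.10786135 rad
x = r_b·(cos φ + φ·sin φ) = 64.776684·(0.99418860 + 0.10786135·0.10765232) = 65.152397
y = r_b·(sin φ − φ·cos φ) = 64.776684·(0.10765232 − 0.10786135·0.99418860) = 0.027064

x=65.152397 y=0.027064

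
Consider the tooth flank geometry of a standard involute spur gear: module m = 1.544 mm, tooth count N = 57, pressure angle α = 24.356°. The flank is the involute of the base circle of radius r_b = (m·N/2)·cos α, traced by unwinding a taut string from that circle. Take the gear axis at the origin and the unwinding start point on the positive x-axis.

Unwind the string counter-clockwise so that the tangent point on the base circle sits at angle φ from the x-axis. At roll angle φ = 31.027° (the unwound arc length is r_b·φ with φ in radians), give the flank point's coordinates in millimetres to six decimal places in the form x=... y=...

pitch radius r_p = m·N/2 = 1.544·57/2 = 44.004000
base radius r_b = r_p·cos α = 44.004000·cos 24.356° = 40.087672
roll angle φ = 31.027° = 0.54152331 rad
x = r_b·(cos φ + φ·sin φ) = 40.087672·(0.85692450 + 0.54152331·0.51544195) = 45.541533
y = r_b·(sin φ − φ·cos φ) = 40.087672·(0.51544195 − 0.54152331·0.85692450) = 2.060400

x=45.541533 y=2.060400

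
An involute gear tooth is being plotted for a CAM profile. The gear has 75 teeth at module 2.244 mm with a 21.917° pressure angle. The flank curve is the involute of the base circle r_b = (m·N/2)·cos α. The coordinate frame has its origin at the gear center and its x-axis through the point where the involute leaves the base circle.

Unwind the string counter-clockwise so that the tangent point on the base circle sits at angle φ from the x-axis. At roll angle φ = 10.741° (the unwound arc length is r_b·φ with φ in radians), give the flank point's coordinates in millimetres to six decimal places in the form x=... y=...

x=79.427866 y=0.170841

pitch radius r_p = m·N/2 = 2.244·75/2 = 84.150000
base radius r_b = r_p·cos α = 84.150000·cos 21.917° = 78.068105
roll angle φ = 10.741° = 0.18746581 rad
x = r_b·(cos φ + φ·sin φ) = 78.068105·(0.98247968 + 0.18746581·0.18636971) = 79.427866
y = r_b·(sin φ − φ·cos φ) = 78.068105·(0.18636971 − 0.18746581·0.98247968) = 0.170841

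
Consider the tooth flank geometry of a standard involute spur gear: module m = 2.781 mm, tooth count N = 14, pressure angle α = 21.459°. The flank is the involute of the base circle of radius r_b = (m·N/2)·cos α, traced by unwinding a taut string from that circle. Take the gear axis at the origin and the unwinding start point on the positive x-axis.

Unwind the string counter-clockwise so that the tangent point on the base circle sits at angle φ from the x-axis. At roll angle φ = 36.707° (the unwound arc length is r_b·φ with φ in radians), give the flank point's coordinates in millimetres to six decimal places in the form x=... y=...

pitch radius r_p = m·N/2 = 2.781·14/2 = 19.467000
base radius r_b = r_p·cos α = 19.467000·cos 21.459° = 18.117540
roll angle φ = 36.707° = 0.64065801 rad
x = r_b·(cos φ + φ·sin φ) = 18.117540·(0.80170262 + 0.64065801·0.59772310) = 21.462739
y = r_b·(sin φ − φ·cos φ) = 18.117540·(0.59772310 − 0.64065801·0.80170262) = 1.523792

x=21.462739 y=1.523792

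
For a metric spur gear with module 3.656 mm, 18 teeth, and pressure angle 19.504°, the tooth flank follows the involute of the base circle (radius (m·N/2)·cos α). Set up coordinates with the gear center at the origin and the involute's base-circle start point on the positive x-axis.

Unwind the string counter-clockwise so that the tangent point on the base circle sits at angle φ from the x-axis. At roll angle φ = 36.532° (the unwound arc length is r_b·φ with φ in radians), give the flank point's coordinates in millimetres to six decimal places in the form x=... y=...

x=36.694051 y=2.572505

pitch radius r_p = m·N/2 = 3.656·18/2 = 32.904000
base radius r_b = r_p·cos α = 32.904000·cos 19.504° = 31.015909
roll angle φ = 36.532° = 0.63760368 rad
x = r_b·(cos φ + φ·sin φ) = 31.015909·(0.80352452 + 0.63760368·0.59527165) = 36.694051
y = r_b·(sin φ − φ·cos φ) = 31.015909·(0.59527165 − 0.63760368·0.80352452) = 2.572505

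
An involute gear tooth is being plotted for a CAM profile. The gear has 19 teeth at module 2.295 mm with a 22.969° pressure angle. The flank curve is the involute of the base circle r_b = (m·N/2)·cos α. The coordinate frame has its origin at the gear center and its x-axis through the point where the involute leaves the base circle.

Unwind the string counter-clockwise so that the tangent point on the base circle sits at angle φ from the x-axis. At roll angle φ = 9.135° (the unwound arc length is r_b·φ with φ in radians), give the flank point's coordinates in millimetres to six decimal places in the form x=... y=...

pitch radius r_p = m·N/2 = 2.295·19/2 = 21.802500
base radius r_b = r_p·cos α = 21.802500·cos 22.969° = 20.073913
roll angle φ = 9.135° = 0.15943583 rad
x = r_b·(cos φ + φ·sin φ) = 20.073913·(0.98731701 + 0.15943583·0.15876121) = 20.327431
y = r_b·(sin φ − φ·cos φ) = 20.073913·(0.15876121 − 0.15943583·0.98731701) = 0.027050

x=20.327431 y=0.027050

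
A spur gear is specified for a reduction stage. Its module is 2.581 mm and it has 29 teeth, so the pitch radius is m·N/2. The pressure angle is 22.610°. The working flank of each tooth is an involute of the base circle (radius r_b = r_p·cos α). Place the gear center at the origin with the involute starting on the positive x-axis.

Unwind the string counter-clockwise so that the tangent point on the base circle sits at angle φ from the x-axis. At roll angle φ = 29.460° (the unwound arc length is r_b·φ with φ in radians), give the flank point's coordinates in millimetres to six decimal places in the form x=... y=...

x=38.817570 y=1.524434

pitch radius r_p = m·N/2 = 2.581·29/2 = 37.424500
base radius r_b = r_p·cos α = 37.424500·cos 22.610° = 34.548170
roll angle φ = 29.460° = 0.51417400 rad
x = r_b·(cos φ + φ·sin φ) = 34.548170·(0.87069926 + 0.51417400·0.49181582) = 38.817570
y = r_b·(sin φ − φ·cos φ) = 34.548170·(0.49181582 − 0.51417400·0.87069926) = 1.524434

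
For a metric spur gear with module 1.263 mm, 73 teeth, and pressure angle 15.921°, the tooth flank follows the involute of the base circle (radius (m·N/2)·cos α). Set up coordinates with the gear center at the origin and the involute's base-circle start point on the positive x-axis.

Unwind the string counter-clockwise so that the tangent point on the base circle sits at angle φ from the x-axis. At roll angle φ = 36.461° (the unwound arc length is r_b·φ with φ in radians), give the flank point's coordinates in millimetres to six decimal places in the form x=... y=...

x=52.418822 y=3.656079

pitch radius r_p = m·N/2 = 1.263·73/2 = 46.099500
base radius r_b = r_p·cos α = 46.099500·cos 15.921° = 44.331162
roll angle φ = 36.461° = 0.63636450 rad
x = r_b·(cos φ + φ·sin φ) = 44.331162·(0.80426156 + 0.63636450·0.59427548) = 52.418822
y = r_b·(sin φ − φ·cos φ) = 44.331162·(0.59427548 − 0.63636450·0.80426156) = 3.656079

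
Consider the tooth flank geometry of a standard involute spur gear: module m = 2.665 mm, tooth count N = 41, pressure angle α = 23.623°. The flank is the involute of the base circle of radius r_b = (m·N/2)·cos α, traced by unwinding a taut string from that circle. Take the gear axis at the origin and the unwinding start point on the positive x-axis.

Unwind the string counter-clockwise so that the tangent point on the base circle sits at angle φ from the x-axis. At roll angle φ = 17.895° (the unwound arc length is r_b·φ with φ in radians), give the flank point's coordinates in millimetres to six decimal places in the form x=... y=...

pitch radius r_p = m·N/2 = 2.665·41/2 = 54.632500
base radius r_b = r_p·cos α = 54.632500·cos 23.623° = 50.054403
roll angle φ = 17.895° = 0.31232667 rad
x = r_b·(cos φ + φ·sin φ) = 50.054403·(0.95162122 + 0.31232667·0.30727357) = 52.436540
y = r_b·(sin φ − φ·cos φ) = 50.054403·(0.30727357 − 0.31232667·0.95162122) = 0.503391

x=52.436540 y=0.503391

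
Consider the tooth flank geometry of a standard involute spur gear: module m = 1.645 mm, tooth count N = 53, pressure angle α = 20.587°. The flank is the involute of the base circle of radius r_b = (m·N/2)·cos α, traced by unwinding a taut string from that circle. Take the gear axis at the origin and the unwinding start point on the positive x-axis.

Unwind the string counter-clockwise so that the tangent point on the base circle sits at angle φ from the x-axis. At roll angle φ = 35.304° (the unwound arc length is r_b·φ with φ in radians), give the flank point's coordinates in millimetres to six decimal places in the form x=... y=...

x=47.835557 y=3.063061

pitch radius r_p = m·N/2 = 1.645·53/2 = 43.592500
base radius r_b = r_p·cos α = 43.592500·cos 20.587° = 40.808654
roll angle φ = 35.304° = 0.61617104 rad
x = r_b·(cos φ + φ·sin φ) = 40.808654·(0.81609725 + 0.61617104·0.57791460) = 47.835557
y = r_b·(sin φ − φ·cos φ) = 40.808654·(0.57791460 − 0.61617104·0.81609725) = 3.063061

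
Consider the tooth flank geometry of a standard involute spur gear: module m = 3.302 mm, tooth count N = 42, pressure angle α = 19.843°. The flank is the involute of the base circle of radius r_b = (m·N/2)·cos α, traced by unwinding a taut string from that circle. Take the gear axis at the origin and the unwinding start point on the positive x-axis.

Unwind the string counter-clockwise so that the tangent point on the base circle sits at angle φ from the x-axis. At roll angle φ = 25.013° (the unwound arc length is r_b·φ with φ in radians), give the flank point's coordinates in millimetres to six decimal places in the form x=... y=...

pitch radius r_p = m·N/2 = 3.302·42/2 = 69.342000
base radius r_b = r_p·cos α = 69.342000·cos 19.843° = 65.224908
roll angle φ = 25.013° = 0.43655921 rad
x = r_b·(cos φ + φ·sin φ) = 65.224908·(0.90621187 + 0.43655921·0.42282389) = 71.147299
y = r_b·(sin φ − φ·cos φ) = 65.224908·(0.42282389 − 0.43655921·0.90621187) = 1.774688

x=71.147299 y=1.774688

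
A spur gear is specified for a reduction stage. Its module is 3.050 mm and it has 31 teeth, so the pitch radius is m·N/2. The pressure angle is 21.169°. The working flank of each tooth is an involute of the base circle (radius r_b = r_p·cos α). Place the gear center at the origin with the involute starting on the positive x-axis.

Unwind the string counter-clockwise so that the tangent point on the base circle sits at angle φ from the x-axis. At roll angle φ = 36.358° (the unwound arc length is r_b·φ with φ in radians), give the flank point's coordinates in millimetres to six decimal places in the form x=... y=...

pitch radius r_p = m·N/2 = 3.050·31/2 = 47.275000
base radius r_b = r_p·cos α = 47.275000·cos 21.169° = 44.084851
roll angle φ = 36.358° = 0.63456681 rad
x = r_b·(cos φ + φ·sin φ) = 44.084851·(0.80532858 + 0.63456681·0.59282871) = 52.087045
y = r_b·(sin φ − φ·cos φ) = 44.084851·(0.59282871 − 0.63456681·0.80532858) = 3.605873

x=52.087045 y=3.605873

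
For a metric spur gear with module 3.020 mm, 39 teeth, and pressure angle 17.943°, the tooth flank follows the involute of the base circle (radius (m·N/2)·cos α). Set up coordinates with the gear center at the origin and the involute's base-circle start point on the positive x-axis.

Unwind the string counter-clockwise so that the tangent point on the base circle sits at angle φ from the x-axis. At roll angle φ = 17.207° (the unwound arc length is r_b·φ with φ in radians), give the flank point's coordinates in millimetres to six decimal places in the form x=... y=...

x=58.495634 y=0.501294

pitch radius r_p = m·N/2 = 3.020·39/2 = 58.890000
base radius r_b = r_p·cos α = 58.890000·cos 17.943° = 56.025795
roll angle φ = 17.207° = 0.30031880 rad
x = r_b·(cos φ + φ·sin φ) = 56.025795·(0.95524223 + 0.30031880·0.29582476) = 58.495634
y = r_b·(sin φ − φ·cos φ) = 56.025795·(0.29582476 − 0.30031880·0.95524223) = 0.501294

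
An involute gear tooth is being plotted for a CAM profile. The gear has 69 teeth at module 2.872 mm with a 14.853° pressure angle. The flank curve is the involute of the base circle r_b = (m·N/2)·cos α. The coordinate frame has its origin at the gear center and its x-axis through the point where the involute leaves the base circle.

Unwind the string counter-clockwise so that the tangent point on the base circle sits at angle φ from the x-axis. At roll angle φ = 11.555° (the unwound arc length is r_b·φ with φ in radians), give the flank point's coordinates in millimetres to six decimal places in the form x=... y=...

pitch radius r_p = m·N/2 = 2.872·69/2 = 99.084000
base radius r_b = r_p·cos α = 99.084000·cos 14.853° = 95.773275
roll angle φ = 11.555° = 0.20167280 rad
x = r_b·(cos φ + φ·sin φ) = 95.773275·(0.97973287 + 0.20167280·0.20030850) = 97.701157
y = r_b·(sin φ − φ·cos φ) = 95.773275·(0.20030850 − 0.20167280·0.97973287) = 0.260794

x=97.701157 y=0.260794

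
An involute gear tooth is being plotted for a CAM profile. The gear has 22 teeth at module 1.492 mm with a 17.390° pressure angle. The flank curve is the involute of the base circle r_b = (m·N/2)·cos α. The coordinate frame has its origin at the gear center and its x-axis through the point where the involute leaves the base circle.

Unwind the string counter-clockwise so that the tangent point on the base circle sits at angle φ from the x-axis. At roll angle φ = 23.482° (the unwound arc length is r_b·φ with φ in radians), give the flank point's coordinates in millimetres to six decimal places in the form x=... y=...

pitch radius r_p = m·N/2 = 1.492·22/2 = 16.412000
base radius r_b = r_p·cos α = 16.412000·cos 17.390° = 15.661849
roll angle φ = 23.482° = 0.40983821 rad
x = r_b·(cos φ + φ·sin φ) = 15.661849·(0.91718530 + 0.40983821·0.39846095) = 16.922468
y = r_b·(sin φ − φ·cos φ) = 15.661849·(0.39846095 − 0.40983821·0.91718530) = 0.353384

x=16.922468 y=0.353384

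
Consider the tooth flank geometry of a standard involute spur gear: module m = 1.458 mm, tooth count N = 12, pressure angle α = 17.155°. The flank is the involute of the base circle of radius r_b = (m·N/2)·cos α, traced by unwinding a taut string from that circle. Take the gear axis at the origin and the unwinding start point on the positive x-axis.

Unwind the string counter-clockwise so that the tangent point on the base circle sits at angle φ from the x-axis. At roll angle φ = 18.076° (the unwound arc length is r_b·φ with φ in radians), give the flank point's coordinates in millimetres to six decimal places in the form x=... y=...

pitch radius r_p = m·N/2 = 1.458·12/2 = 8.748000
base radius r_b = r_p·cos α = 8.748000·cos 17.155° = 8.358804
roll angle φ = 18.076° = 0.31548572 rad
x = r_b·(cos φ + φ·sin φ) = 8.358804·(0.95064578 + 0.31548572·0.31027825) = 8.764492
y = r_b·(sin φ − φ·cos φ) = 8.358804·(0.31027825 − 0.31548572·0.95064578) = 0.086623

x=8.764492 y=0.086623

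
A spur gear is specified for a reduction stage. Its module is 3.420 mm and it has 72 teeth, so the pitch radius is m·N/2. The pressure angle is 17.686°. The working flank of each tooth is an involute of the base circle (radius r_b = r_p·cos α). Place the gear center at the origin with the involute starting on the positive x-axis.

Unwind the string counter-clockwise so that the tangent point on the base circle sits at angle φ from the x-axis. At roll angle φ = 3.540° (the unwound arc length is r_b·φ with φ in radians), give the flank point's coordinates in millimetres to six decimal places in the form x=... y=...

pitch radius r_p = m·N/2 = 3.420·72/2 = 123.120000
base radius r_b = r_p·cos α = 123.120000·cos 17.686° = 117.300825
roll angle φ = 3.540° = 0.06178466 rad
x = r_b·(cos φ + φ·sin φ) = 117.300825·(0.99809194 + 0.06178466·0.06174535) = 117.524500
y = r_b·(sin φ − φ·cos φ) = 117.300825·(0.06174535 − 0.06178466·0.99809194) = 0.009218

x=117.524500 y=0.009218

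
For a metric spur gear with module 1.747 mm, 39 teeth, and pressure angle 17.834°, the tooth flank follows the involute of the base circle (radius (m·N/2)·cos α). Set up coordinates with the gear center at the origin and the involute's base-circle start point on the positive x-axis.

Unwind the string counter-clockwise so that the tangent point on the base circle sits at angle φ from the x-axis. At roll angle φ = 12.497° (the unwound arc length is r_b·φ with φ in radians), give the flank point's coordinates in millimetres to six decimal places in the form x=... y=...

pitch radius r_p = m·N/2 = 1.747·39/2 = 34.066500
base radius r_b = r_p·cos α = 34.066500·cos 17.834° = 32.429530
roll angle φ = 12.497° = 0.21811380 rad
x = r_b·(cos φ + φ·sin φ) = 32.429530·(0.97630734 + 0.21811380·0.21638849) = 33.191775
y = r_b·(sin φ − φ·cos φ) = 32.429530·(0.21638849 − 0.21811380·0.97630734) = 0.111635

x=33.191775 y=0.111635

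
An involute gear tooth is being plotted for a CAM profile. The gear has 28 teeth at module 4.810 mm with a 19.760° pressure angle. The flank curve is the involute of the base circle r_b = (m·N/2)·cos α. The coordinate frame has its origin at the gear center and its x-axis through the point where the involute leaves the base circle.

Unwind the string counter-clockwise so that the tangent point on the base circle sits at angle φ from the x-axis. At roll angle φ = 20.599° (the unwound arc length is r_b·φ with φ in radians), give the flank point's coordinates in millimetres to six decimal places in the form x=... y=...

x=67.339172 y=0.969041

pitch radius r_p = m·N/2 = 4.810·28/2 = 67.340000
base radius r_b = r_p·cos α = 67.340000·cos 19.760° = 63.374820
roll angle φ = 20.599° = 0.35952037 rad
x = r_b·(cos φ + φ·sin φ) = 63.374820·(0.93606568 + 0.35952037·0.35182531) = 67.339172
y = r_b·(sin φ − φ·cos φ) = 63.374820·(0.35182531 − 0.35952037·0.93606568) = 0.969041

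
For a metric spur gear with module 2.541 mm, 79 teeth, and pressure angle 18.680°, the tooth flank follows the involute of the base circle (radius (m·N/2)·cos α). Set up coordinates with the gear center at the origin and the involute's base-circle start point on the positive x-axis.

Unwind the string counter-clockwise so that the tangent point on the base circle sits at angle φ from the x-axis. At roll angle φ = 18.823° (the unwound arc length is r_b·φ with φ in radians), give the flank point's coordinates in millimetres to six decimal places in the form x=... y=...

x=100.075631 y=1.111687

pitch radius r_p = m·N/2 = 2.541·79/2 = 100.369500
base radius r_b = r_p·cos α = 100.369500·cos 18.680° = 95.082249
roll angle φ = 18.823° = 0.32852333 rad
x = r_b·(cos φ + φ·sin φ) = 95.082249·(0.94651982 + 0.32852333·0.32264568) = 100.075631
y = r_b·(sin φ − φ·cos φ) = 95.082249·(0.32264568 − 0.32852333·0.94651982) = 1.111687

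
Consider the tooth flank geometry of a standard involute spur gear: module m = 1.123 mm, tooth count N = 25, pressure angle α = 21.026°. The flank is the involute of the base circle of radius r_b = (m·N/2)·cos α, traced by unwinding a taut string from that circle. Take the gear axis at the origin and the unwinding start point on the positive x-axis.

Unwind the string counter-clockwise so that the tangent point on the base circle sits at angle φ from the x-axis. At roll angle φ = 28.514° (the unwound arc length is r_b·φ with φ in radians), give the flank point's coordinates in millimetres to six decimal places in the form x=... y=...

pitch radius r_p = m·N/2 = 1.123·25/2 = 14.037500
base radius r_b = r_p·cos α = 14.037500·cos 21.026° = 13.102851
roll angle φ = 28.514° = 0.49766318 rad
x = r_b·(cos φ + φ·sin φ) = 13.102851·(0.87870049 + 0.49766318·0.47737348) = 14.626342
y = r_b·(sin φ − φ·cos φ) = 13.102851·(0.47737348 − 0.49766318·0.87870049) = 0.525118

x=14.626342 y=0.525118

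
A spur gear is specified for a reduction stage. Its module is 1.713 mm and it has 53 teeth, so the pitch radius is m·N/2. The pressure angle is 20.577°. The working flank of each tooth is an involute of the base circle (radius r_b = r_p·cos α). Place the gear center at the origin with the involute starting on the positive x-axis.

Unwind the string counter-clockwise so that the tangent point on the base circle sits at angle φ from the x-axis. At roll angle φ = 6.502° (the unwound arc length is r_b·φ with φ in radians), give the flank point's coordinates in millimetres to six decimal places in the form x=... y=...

x=42.771129 y=0.020676

pitch radius r_p = m·N/2 = 1.713·53/2 = 45.394500
base radius r_b = r_p·cos α = 45.394500·cos 20.577° = 42.498363
roll angle φ = 6.502° = 0.11348131 rad
x = r_b·(cos φ + φ·sin φ) = 42.498363·(0.99356790 + 0.11348131·0.11323790) = 42.771129
y = r_b·(sin φ − φ·cos φ) = 42.498363·(0.11323790 − 0.11348131·0.99356790) = 0.020676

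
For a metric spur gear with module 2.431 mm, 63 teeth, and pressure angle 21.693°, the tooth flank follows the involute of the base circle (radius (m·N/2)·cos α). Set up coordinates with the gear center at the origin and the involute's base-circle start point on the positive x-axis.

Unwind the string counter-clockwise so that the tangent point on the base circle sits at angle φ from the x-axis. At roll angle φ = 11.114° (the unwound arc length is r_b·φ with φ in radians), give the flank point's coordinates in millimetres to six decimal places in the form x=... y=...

x=72.479241 y=0.172457

pitch radius r_p = m·N/2 = 2.431·63/2 = 76.576500
base radius r_b = r_p·cos α = 76.576500·cos 21.693° = 71.153179
roll angle φ = 11.114° = 0.19397589 rad
x = r_b·(cos φ + φ·sin φ) = 71.153179·(0.98124559 + 0.19397589·0.19276174) = 72.479241
y = r_b·(sin φ − φ·cos φ) = 71.153179·(0.19276174 − 0.19397589·0.98124559) = 0.172457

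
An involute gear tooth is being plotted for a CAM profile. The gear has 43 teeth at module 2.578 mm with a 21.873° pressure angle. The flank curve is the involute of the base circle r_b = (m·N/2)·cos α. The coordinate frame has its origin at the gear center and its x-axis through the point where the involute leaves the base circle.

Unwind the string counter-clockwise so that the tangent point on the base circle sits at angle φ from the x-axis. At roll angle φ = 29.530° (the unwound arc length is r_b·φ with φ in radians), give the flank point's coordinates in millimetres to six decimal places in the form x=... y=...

pitch radius r_p = m·N/2 = 2.578·43/2 = 55.427000
base radius r_b = r_p·cos α = 55.427000·cos 21.873° = 51.436917
roll angle φ = 29.530° = 0.51539573 rad
x = r_b·(cos φ + φ·sin φ) = 51.436917·(0.87009774 + 0.51539573·0.49287921) = 57.821554
y = r_b·(sin φ − φ·cos φ) = 51.436917·(0.49287921 − 0.51539573·0.87009774) = 2.285576

x=57.821554 y=2.285576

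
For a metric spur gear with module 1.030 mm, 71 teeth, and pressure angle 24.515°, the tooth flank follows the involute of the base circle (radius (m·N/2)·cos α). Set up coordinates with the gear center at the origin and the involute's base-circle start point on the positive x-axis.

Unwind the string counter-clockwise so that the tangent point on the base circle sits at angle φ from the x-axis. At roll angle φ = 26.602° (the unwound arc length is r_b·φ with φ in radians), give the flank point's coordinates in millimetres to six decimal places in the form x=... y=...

pitch radius r_p = m·N/2 = 1.030·71/2 = 36.565000
base radius r_b = r_p·cos α = 36.565000·cos 24.515° = 33.268763
roll angle φ = 26.602° = 0.46429249 rad
x = r_b·(cos φ + φ·sin φ) = 33.268763·(0.89413861 + 0.46429249·0.44779030) = 36.663650
y = r_b·(sin φ − φ·cos φ) = 33.268763·(0.44779030 − 0.46429249·0.89413861) = 1.086174

x=36.663650 y=1.086174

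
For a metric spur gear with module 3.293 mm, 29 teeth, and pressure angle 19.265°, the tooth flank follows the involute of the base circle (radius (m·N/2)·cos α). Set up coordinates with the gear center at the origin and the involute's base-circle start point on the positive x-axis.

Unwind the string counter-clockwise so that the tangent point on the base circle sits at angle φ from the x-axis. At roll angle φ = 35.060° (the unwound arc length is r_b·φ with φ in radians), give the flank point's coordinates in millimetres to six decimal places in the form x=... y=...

x=52.739857 y=3.315355

pitch radius r_p = m·N/2 = 3.293·29/2 = 47.748500
base radius r_b = r_p·cos α = 47.748500·cos 19.265° = 45.074712
roll angle φ = 35.060° = 0.61191244 rad
x = r_b·(cos φ + φ·sin φ) = 45.074712·(0.81855095 + 0.61191244·0.57443394) = 52.739857
y = r_b·(sin φ − φ·cos φ) = 45.074712·(0.57443394 − 0.61191244·0.81855095) = 3.315355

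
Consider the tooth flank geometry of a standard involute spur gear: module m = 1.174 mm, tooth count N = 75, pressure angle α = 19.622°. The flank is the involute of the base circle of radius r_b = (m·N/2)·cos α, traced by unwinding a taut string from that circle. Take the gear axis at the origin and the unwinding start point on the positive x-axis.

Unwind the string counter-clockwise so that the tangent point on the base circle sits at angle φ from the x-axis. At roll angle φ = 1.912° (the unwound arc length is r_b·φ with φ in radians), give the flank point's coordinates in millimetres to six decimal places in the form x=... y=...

x=41.491489 y=0.000514

pitch radius r_p = m·N/2 = 1.174·75/2 = 44.025000
base radius r_b = r_p·cos α = 44.025000·cos 19.622° = 41.468406
roll angle φ = 1.912° = 0.03337070 rad
x = r_b·(cos φ + φ·sin φ) = 41.468406·(0.99944325 + 0.03337070·0.03336450) = 41.491489
y = r_b·(sin φ − φ·cos φ) = 41.468406·(0.03336450 − 0.03337070·0.99944325) = 0.000514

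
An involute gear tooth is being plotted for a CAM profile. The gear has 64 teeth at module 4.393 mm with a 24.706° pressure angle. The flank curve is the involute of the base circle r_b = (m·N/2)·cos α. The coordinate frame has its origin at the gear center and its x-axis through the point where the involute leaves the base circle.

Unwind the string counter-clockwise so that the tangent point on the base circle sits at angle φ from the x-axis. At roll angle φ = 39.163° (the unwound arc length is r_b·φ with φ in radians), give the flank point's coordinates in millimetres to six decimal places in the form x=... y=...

x=154.146091 y=12.969704

pitch radius r_p = m·N/2 = 4.393·64/2 = 140.576000
base radius r_b = r_p·cos α = 140.576000·cos 24.706° = 127.708293
roll angle φ = 39.163° = 0.68352329 rad
x = r_b·(cos φ + φ·sin φ) = 127.708293·(0.77535247 + 0.68352329·0.63152873) = 154.146091
y = r_b·(sin φ − φ·cos φ) = 127.708293·(0.63152873 − 0.68352329·0.77535247) = 12.969704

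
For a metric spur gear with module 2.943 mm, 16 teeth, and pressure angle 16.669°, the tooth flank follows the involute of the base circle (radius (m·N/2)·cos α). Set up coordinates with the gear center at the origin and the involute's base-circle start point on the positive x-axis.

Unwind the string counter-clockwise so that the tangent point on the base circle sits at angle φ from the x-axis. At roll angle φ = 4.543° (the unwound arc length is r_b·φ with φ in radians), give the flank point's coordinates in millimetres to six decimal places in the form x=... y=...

x=22.625419 y=0.003745

pitch radius r_p = m·N/2 = 2.943·16/2 = 23.544000
base radius r_b = r_p·cos α = 23.544000·cos 16.669° = 22.554630
roll angle φ = 4.543° = 0.07929031 rad
x = r_b·(cos φ + φ·sin φ) = 22.554630·(0.99685817 + 0.07929031·0.07920725) = 22.625419
y = r_b·(sin φ − φ·cos φ) = 22.554630·(0.07920725 − 0.07929031·0.99685817) = 0.003745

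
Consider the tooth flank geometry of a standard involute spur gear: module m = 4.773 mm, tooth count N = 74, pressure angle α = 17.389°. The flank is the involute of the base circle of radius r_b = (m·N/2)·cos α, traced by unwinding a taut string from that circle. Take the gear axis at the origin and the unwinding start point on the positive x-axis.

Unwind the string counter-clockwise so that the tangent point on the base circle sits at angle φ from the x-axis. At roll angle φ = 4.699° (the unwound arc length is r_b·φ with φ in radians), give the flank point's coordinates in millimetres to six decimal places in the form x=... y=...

pitch radius r_p = m·N/2 = 4.773·74/2 = 176.601000
base radius r_b = r_p·cos α = 176.601000·cos 17.389° = 168.529932
roll angle φ = 4.699° = 0.08201302 rad
x = r_b·(cos φ + φ·sin φ) = 168.529932·(0.99663882 + 0.08201302·0.08192111) = 169.095757
y = r_b·(sin φ − φ·cos φ) = 168.529932·(0.08192111 − 0.08201302·0.99663882) = 0.030968

x=169.095757 y=0.030968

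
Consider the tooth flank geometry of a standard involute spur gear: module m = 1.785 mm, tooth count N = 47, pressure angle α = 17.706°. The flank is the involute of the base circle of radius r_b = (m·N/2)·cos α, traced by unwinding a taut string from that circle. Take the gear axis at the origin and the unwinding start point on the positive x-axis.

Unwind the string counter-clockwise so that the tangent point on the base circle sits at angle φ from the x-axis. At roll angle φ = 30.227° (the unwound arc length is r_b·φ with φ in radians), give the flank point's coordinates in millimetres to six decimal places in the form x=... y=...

x=45.140344 y=1.901912

pitch radius r_p = m·N/2 = 1.785·47/2 = 41.947500
base radius r_b = r_p·cos α = 41.947500·cos 17.706° = 39.960432
roll angle φ = 30.227° = 0.52756067 rad
x = r_b·(cos φ + φ·sin φ) = 39.960432·(0.86403766 + 0.52756067·0.50342717) = 45.140344
y = r_b·(sin φ − φ·cos φ) = 39.960432·(0.50342717 − 0.52756067·0.86403766) = 1.901912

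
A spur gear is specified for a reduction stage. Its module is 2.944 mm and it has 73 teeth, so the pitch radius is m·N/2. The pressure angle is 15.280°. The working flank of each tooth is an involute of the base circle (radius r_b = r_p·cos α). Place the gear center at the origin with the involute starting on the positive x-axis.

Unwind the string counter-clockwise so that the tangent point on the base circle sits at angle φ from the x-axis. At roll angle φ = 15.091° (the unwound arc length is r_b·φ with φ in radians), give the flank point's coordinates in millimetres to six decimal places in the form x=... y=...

x=107.190769 y=0.626974

pitch radius r_p = m·N/2 = 2.944·73/2 = 107.456000
base radius r_b = r_p·cos α = 107.456000·cos 15.280° = 103.657373
roll angle φ = 15.091° = 0.26338764 rad
x = r_b·(cos φ + φ·sin φ) = 103.657373·(0.96551354 + 0.26338764·0.26035285) = 107.190769
y = r_b·(sin φ − φ·cos φ) = 103.657373·(0.26035285 − 0.26338764·0.96551354) = 0.626974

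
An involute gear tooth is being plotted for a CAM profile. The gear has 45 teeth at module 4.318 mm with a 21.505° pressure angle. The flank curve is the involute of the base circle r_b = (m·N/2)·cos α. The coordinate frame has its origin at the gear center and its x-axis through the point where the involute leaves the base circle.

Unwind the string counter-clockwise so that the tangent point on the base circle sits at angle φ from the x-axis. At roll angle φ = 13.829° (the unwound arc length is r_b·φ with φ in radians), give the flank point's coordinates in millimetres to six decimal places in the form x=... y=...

x=92.986290 y=0.421191

pitch radius r_p = m·N/2 = 4.318·45/2 = 97.155000
base radius r_b = r_p·cos α = 97.155000·cos 21.505° = 90.391611
roll angle φ = 13.829° = 0.24136158 rad
x = r_b·(cos φ + φ·sin φ) = 90.391611·(0.97101342 + 0.24136158·0.23902496) = 92.986290
y = r_b·(sin φ − φ·cos φ) = 90.391611·(0.23902496 − 0.24136158·0.97101342) = 0.421191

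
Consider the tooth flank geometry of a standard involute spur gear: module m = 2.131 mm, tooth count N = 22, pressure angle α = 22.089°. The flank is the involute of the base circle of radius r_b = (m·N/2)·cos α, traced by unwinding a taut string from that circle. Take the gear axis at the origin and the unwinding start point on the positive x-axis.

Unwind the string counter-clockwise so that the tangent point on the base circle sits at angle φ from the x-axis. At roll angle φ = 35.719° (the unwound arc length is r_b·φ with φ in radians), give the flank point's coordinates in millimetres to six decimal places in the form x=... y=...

pitch radius r_p = m·N/2 = 2.131·22/2 = 23.441000
base radius r_b = r_p·cos α = 23.441000·cos 22.089° = 21.720450
roll angle φ = 35.719° = 0.62341416 rad
x = r_b·(cos φ + φ·sin φ) = 21.720450·(0.81188997 + 0.62341416·0.58381048) = 25.539898
y = r_b·(sin φ − φ·cos φ) = 21.720450·(0.58381048 − 0.62341416·0.81188997) = 1.686957

x=25.539898 y=1.686957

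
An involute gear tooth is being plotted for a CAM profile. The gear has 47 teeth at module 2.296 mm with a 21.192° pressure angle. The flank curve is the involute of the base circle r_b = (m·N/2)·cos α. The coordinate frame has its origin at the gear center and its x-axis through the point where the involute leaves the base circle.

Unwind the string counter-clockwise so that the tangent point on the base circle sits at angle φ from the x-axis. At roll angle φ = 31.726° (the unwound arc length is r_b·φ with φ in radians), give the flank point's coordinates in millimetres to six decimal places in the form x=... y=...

pitch radius r_p = m·N/2 = 2.296·47/2 = 53.956000
base radius r_b = r_p·cos α = 53.956000·cos 21.192° = 50.307187
roll angle φ = 31.726° = 0.55372316 rad
x = r_b·(cos φ + φ·sin φ) = 50.307187·(0.85057257 + 0.55372316·0.52585768) = 57.438339
y = r_b·(sin φ − φ·cos φ) = 50.307187·(0.52585768 − 0.55372316·0.85057257) = 2.760655

x=57.438339 y=2.760655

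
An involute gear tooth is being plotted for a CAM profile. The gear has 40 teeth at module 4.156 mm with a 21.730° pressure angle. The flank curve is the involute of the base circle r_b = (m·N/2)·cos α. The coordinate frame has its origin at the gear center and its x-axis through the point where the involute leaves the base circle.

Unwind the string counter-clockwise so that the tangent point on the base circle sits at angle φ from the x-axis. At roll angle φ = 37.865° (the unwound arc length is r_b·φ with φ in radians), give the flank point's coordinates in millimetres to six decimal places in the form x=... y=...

x=92.277927 y=7.109348

pitch radius r_p = m·N/2 = 4.156·40/2 = 83.120000
base radius r_b = r_p·cos α = 83.120000·cos 21.730° = 77.213397
roll angle φ = 37.865° = 0.66086892 rad
x = r_b·(cos φ + φ·sin φ) = 77.213397·(0.78945918 + 0.66086892·0.61380306) = 92.277927
y = r_b·(sin φ − φ·cos φ) = 77.213397·(0.61380306 − 0.66086892·0.78945918) = 7.109348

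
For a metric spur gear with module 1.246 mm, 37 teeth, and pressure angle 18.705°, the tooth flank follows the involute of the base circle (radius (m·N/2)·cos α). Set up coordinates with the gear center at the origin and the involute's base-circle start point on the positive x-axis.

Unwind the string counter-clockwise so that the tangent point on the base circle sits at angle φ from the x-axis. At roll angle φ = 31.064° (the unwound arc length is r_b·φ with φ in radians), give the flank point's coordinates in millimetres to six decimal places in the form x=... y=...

pitch radius r_p = m·N/2 = 1.246·37/2 = 23.051000
base radius r_b = r_p·cos α = 23.051000·cos 18.705° = 21.833499
roll angle φ = 31.064° = 0.54216908 rad
x = r_b·(cos φ + φ·sin φ) = 21.833499·(0.85659146 + 0.54216908·0.51599522) = 24.810456
y = r_b·(sin φ − φ·cos φ) = 21.833499·(0.51599522 − 0.54216908·0.85659146) = 1.126124

x=24.810456 y=1.126124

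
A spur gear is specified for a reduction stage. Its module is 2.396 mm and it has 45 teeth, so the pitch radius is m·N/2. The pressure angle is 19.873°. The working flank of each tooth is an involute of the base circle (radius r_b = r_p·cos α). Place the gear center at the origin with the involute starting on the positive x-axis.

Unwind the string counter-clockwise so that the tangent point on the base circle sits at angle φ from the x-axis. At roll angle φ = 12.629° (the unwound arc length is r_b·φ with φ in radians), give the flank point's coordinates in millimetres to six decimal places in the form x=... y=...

x=51.916248 y=0.180099

pitch radius r_p = m·N/2 = 2.396·45/2 = 53.910000
base radius r_b = r_p·cos α = 53.910000·cos 19.873° = 50.699574
roll angle φ = 12.629° = 0.22041763 rad
x = r_b·(cos φ + φ·sin φ) = 50.699574·(0.97580622 + 0.22041763·0.21863717) = 51.916248
y = r_b·(sin φ − φ·cos φ) = 50.699574·(0.21863717 − 0.22041763·0.97580622) = 0.180099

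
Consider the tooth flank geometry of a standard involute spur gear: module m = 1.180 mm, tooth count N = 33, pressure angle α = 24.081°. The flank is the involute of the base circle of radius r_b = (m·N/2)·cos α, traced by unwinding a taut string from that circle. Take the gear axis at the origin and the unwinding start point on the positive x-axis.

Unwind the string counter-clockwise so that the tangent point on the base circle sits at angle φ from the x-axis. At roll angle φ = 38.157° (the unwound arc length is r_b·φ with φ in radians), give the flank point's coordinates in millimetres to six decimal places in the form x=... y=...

pitch radius r_p = m·N/2 = 1.180·33/2 = 19.470000
base radius r_b = r_p·cos α = 19.470000·cos 24.081° = 17.775517
roll angle φ = 38.157° = 0.66596528 rad
x = r_b·(cos φ + φ·sin φ) = 17.775517·(0.78632078 + 0.66596528·0.61781844) = 21.290917
y = r_b·(sin φ − φ·cos φ) = 17.775517·(0.61781844 − 0.66596528·0.78632078) = 1.673673

x=21.290917 y=1.673673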